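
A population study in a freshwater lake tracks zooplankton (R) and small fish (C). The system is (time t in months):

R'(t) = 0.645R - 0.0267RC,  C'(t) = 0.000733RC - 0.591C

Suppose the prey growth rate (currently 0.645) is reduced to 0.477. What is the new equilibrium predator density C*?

C* ≈ 17.9

At the interior fixed point, setting dR/dt = 0 with R > 0 fixes C* = (prey growth rate)/(RC coefficient) — independent of the other coefficients.
With the change, C* = 0.477/0.0267 = 17.9; it falls from 24.2.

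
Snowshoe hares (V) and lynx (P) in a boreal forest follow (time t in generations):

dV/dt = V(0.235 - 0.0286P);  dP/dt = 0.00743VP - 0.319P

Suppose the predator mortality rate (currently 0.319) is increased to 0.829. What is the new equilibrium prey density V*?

At the interior fixed point, setting dP/dt = 0 with P > 0 fixes V* = (predator death rate)/(VP coefficient) — independent of the other coefficients.
With the change, V* = 0.829/0.00743 = 112; it rises from 42.9.

V* ≈ 112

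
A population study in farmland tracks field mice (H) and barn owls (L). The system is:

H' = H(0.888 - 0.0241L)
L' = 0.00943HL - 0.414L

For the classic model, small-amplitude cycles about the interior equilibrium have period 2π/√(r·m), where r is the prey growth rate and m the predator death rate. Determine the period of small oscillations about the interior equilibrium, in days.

T ≈ 10.4 days

Here r = 0.888 and m = 0.414, so r·m = 0.368.
ω = √0.368 = 0.606 per day, hence T = 2π/ω ≈ 10.4 days.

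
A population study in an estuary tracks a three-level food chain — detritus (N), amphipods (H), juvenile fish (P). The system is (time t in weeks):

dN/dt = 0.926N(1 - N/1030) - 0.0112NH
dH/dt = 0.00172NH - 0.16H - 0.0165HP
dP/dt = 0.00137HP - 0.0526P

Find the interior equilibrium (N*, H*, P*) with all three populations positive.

N* ≈ 552, H* ≈ 38.4, P* ≈ 47.8

From dP/dt = 0: 0.00137H* = 0.0526, so H* = 38.4.
From dN/dt = 0: 0.926(1 - N*/1030) = 0.0112·38.4, giving N* = 1030·(1 - 0.464) = 552.
From dH/dt = 0: 0.00172·552 - 0.16 = 0.0165P*, so P* = 0.789/0.0165 = 47.8.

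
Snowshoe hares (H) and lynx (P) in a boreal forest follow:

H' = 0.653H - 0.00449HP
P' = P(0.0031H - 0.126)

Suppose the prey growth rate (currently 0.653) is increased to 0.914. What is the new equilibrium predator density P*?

P* ≈ 204

At the interior fixed point, setting dH/dt = 0 with H > 0 fixes P* = (prey growth rate)/(HP coefficient) — independent of the other coefficients.
With the change, P* = 0.914/0.00449 = 204; it rises from 145.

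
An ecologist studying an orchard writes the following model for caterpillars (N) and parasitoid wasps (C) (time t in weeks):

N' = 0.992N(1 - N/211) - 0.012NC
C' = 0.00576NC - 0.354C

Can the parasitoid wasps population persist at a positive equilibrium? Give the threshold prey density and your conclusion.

The predator equation gives dC/dt > 0 only when N > 0.354/0.00576 = 61.5.
Without the predator, N → K = 211. Since 211 > 61.5, the predator can invade and persist.

Threshold N = 61.5; K > 61.5, so yes, the predator persists.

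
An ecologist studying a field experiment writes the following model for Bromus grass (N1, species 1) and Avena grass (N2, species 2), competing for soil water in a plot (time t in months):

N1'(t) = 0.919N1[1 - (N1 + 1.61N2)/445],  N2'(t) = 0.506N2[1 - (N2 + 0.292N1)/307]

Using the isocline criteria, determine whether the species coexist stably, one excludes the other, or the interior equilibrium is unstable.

Compare the nullcline intercepts: K1/α12 = 445/1.61 = 276 < K2 = 307; K2/α21 = 307/0.292 = 1050 > K1 = 445.
Since the inequalities point opposite ways, species 2 can invade but species 1 cannot.

species 2 excludes species 1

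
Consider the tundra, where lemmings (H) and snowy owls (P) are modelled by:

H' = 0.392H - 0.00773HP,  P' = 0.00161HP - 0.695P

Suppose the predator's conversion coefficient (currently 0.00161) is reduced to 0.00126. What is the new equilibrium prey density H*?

H* ≈ 552

At the interior fixed point, setting dP/dt = 0 with P > 0 fixes H* = (predator death rate)/(HP coefficient) — independent of the other coefficients.
With the change, H* = 0.695/0.00126 = 552; it rises from 432.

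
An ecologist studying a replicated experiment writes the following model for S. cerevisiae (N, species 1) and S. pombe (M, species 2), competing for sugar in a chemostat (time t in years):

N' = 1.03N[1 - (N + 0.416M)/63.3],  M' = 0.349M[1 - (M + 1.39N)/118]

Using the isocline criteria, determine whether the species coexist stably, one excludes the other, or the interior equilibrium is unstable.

Compare the nullcline intercepts: K1/α12 = 63.3/0.416 = 152 > K2 = 118; K2/α21 = 118/1.39 = 84.9 > K1 = 63.3.
Since both inequalities hold, each species can invade when rare, so the interior equilibrium is stable.

stable coexistence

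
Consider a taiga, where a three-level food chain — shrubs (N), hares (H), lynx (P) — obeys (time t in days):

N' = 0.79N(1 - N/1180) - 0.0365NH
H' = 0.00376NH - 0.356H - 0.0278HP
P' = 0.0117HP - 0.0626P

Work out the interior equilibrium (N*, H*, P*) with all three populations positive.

From dP/dt = 0: 0.0117H* = 0.0626, so H* = 5.35.
From dN/dt = 0: 0.79(1 - N*/1180) = 0.0365·5.35, giving N* = 1180·(1 - 0.247) = 888.
From dH/dt = 0: 0.00376·888 - 0.356 = 0.0278P*, so P* = 2.98/0.0278 = 107.

N* ≈ 888, H* ≈ 5.35, P* ≈ 107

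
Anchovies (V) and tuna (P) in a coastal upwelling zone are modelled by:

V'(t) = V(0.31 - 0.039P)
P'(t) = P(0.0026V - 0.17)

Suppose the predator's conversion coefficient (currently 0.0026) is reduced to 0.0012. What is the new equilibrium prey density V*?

At the interior fixed point, setting dP/dt = 0 with P > 0 fixes V* = (predator death rate)/(VP coefficient) — independent of the other coefficients.
With the change, V* = 0.17/0.0012 = 142; it rises from 65.4.

V* ≈ 142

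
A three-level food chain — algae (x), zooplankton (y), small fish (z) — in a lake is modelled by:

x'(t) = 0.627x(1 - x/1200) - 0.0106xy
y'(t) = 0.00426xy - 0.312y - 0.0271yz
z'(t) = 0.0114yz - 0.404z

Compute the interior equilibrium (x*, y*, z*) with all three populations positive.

From dz/dt = 0: 0.0114y* = 0.404, so y* = 35.4.
From dx/dt = 0: 0.627(1 - x*/1200) = 0.0106·35.4, giving x* = 1200·(1 - 0.599) = 481.
From dy/dt = 0: 0.00426·481 - 0.312 = 0.0271z*, so z* = 1.74/0.0271 = 64.1.

x* ≈ 481, y* ≈ 35.4, z* ≈ 64.1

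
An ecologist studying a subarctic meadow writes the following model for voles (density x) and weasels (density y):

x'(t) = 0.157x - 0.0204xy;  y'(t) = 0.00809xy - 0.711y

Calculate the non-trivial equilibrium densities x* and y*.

Set dy/dt = 0 with y > 0: 0.00809x - 0.711 = 0, so x* = 0.711/0.00809 = 87.9.
Set dx/dt = 0 with x > 0: 0.157 - 0.0204y = 0, so y* = 0.157/0.0204 = 7.7.

x* ≈ 87.9, y* ≈ 7.7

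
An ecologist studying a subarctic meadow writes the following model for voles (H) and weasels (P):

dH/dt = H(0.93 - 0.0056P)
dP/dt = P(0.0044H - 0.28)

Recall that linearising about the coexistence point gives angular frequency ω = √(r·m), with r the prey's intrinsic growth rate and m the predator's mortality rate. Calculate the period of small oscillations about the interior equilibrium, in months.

T ≈ 12.3 months

Here r = 0.93 and m = 0.28, so r·m = 0.26.
ω = √0.26 = 0.51 per month, hence T = 2π/ω ≈ 12.3 months.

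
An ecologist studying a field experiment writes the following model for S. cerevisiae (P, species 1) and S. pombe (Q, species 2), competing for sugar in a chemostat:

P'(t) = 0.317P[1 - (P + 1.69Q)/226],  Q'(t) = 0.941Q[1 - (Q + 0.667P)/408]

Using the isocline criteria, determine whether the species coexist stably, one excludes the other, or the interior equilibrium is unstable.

species 2 excludes species 1

Compare the nullcline intercepts: K1/α12 = 226/1.69 = 134 < K2 = 408; K2/α21 = 408/0.667 = 612 > K1 = 226.
Since the inequalities point opposite ways, species 2 can invade but species 1 cannot.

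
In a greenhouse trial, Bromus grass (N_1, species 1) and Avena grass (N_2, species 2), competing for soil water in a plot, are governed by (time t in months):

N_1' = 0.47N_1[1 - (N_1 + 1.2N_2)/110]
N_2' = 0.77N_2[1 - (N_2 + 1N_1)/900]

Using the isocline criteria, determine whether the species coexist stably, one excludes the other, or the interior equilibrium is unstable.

Compare the nullcline intercepts: K1/α12 = 110/1.2 = 91.7 < K2 = 900; K2/α21 = 900/1 = 900 > K1 = 110.
Since the inequalities point opposite ways, species 2 can invade but species 1 cannot.

species 2 excludes species 1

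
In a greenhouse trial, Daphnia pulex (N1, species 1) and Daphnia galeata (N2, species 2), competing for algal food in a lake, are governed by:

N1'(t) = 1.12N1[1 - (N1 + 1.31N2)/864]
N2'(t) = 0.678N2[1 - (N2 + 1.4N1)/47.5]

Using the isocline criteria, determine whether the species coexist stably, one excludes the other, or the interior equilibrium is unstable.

species 1 excludes species 2

Compare the nullcline intercepts: K1/α12 = 864/1.31 = 660 > K2 = 47.5; K2/α21 = 47.5/1.4 = 33.9 < K1 = 864.
Since the inequalities point opposite ways, species 1 can invade but species 2 cannot.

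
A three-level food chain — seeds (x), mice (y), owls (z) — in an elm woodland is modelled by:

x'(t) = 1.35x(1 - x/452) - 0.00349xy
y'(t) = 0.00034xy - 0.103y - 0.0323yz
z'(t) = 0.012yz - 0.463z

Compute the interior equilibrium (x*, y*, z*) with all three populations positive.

x* ≈ 407, y* ≈ 38.6, z* ≈ 1.09

From dz/dt = 0: 0.012y* = 0.463, so y* = 38.6.
From dx/dt = 0: 1.35(1 - x*/452) = 0.00349·38.6, giving x* = 452·(1 - 0.0997) = 407.
From dy/dt = 0: 0.00034·407 - 0.103 = 0.0323z*, so z* = 0.0354/0.0323 = 1.09.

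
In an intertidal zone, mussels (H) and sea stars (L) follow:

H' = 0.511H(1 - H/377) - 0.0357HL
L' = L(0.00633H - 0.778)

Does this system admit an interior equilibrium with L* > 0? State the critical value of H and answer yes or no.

Threshold H = 123; K > 123, so yes, the predator persists.

The predator equation gives dL/dt > 0 only when H > 0.778/0.00633 = 123.
Without the predator, H → K = 377. Since 377 > 123, the predator can invade and persist.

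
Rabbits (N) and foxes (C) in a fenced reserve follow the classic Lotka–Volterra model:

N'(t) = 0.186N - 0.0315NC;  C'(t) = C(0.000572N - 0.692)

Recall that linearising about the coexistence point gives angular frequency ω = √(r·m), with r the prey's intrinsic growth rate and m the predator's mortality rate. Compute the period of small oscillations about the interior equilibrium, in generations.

Here r = 0.186 and m = 0.692, so r·m = 0.129.
ω = √0.129 = 0.359 per generation, hence T = 2π/ω ≈ 17.5 generations.

T ≈ 17.5 generations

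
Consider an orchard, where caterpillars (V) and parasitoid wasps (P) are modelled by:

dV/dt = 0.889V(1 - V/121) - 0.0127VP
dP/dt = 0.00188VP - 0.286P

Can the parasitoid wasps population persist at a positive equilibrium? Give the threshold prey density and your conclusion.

Threshold V = 152; K < 152, so no, the predator goes extinct.

The predator equation gives dP/dt > 0 only when V > 0.286/0.00188 = 152.
Without the predator, V → K = 121. Since 121 < 152, the predator cannot invade.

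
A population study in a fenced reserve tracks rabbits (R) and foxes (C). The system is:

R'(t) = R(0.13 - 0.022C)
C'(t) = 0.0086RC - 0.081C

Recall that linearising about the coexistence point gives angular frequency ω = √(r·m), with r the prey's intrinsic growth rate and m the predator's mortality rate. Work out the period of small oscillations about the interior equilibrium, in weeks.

T ≈ 61.2 weeks

Here r = 0.13 and m = 0.081, so r·m = 0.0105.
ω = √0.0105 = 0.103 per week, hence T = 2π/ω ≈ 61.2 weeks.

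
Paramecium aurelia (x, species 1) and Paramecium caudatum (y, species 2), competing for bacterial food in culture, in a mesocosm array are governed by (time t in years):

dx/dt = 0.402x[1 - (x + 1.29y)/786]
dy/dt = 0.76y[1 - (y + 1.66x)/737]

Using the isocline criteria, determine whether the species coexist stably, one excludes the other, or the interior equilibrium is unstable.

Compare the nullcline intercepts: K1/α12 = 786/1.29 = 609 < K2 = 737; K2/α21 = 737/1.66 = 444 < K1 = 786.
Since both are reversed, neither can invade when rare; the interior point is a saddle.

unstable coexistence (outcome depends on initial conditions)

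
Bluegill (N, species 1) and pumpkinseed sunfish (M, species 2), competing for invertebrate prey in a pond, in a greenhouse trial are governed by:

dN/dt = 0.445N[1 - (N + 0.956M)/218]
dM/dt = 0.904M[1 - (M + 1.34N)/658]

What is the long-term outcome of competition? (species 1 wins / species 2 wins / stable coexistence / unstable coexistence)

Compare the nullcline intercepts: K1/α12 = 218/0.956 = 228 < K2 = 658; K2/α21 = 658/1.34 = 491 > K1 = 218.
Since the inequalities point opposite ways, species 2 can invade but species 1 cannot.

species 2 excludes species 1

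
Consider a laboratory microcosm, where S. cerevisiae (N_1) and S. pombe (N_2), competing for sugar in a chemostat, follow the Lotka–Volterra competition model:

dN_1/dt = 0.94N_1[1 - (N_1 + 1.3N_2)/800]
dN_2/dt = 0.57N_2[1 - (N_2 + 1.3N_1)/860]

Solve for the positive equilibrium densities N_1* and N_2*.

Setting both brackets to zero gives the nullclines N_1 + 1.3N_2 = 800 and 1.3N_1 + N_2 = 860.
Substituting N_2 = 860 - 1.3N_1 into the first: N_1(1 - 1.3·1.3) = 800 - 1.3·860.
So N_1* = -318/-0.69 = 461, and then N_2* = 860 - 1.3·461 = 261.

N_1* ≈ 461, N_2* ≈ 261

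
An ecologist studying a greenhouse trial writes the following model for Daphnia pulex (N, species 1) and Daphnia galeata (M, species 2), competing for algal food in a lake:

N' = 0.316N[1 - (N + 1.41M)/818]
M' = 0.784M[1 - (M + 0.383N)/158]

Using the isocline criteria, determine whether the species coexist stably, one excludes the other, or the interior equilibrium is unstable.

species 1 excludes species 2

Compare the nullcline intercepts: K1/α12 = 818/1.41 = 580 > K2 = 158; K2/α21 = 158/0.383 = 413 < K1 = 818.
Since the inequalities point opposite ways, species 1 can invade but species 2 cannot.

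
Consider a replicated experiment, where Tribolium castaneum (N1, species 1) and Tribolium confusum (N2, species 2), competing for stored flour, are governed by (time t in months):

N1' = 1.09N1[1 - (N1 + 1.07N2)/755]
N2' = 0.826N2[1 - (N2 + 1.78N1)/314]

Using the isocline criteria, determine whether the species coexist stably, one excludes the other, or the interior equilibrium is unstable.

species 1 excludes species 2

Compare the nullcline intercepts: K1/α12 = 755/1.07 = 706 > K2 = 314; K2/α21 = 314/1.78 = 176 < K1 = 755.
Since the inequalities point opposite ways, species 1 can invade but species 2 cannot.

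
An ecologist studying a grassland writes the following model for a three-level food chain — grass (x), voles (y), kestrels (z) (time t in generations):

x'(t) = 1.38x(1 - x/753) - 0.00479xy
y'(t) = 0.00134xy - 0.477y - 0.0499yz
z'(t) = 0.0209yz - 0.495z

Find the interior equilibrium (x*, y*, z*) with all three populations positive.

x* ≈ 691, y* ≈ 23.7, z* ≈ 9

From dz/dt = 0: 0.0209y* = 0.495, so y* = 23.7.
From dx/dt = 0: 1.38(1 - x*/753) = 0.00479·23.7, giving x* = 753·(1 - 0.0822) = 691.
From dy/dt = 0: 0.00134·691 - 0.477 = 0.0499z*, so z* = 0.449/0.0499 = 9.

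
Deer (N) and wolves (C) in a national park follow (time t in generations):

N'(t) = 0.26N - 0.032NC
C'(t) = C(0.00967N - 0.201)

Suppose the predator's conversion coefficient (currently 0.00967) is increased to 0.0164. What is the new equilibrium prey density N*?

N* ≈ 12.3

At the interior fixed point, setting dC/dt = 0 with C > 0 fixes N* = (predator death rate)/(NC coefficient) — independent of the other coefficients.
With the change, N* = 0.201/0.0164 = 12.3; it falls from 20.8.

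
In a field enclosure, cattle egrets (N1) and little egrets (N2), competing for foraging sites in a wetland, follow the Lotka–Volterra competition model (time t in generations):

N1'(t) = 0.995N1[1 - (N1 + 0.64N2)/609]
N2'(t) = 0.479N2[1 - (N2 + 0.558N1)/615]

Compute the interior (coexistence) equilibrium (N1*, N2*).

N1* ≈ 335, N2* ≈ 428

Setting both brackets to zero gives the nullclines N1 + 0.64N2 = 609 and 0.558N1 + N2 = 615.
Substituting N2 = 615 - 0.558N1 into the first: N1(1 - 0.64·0.558) = 609 - 0.64·615.
So N1* = 215/0.643 = 335, and then N2* = 615 - 0.558·335 = 428.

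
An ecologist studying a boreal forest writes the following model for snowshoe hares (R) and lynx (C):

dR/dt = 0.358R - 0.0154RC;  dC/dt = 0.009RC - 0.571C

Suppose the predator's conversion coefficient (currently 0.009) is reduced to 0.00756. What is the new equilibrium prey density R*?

R* ≈ 75.5

At the interior fixed point, setting dC/dt = 0 with C > 0 fixes R* = (predator death rate)/(RC coefficient) — independent of the other coefficients.
With the change, R* = 0.571/0.00756 = 75.5; it rises from 63.4.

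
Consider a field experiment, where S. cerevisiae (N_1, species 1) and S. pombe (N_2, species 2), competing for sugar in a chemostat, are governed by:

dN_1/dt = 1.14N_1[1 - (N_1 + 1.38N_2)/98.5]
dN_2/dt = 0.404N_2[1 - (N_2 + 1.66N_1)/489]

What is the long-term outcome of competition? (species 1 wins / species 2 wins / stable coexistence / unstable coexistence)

species 2 excludes species 1

Compare the nullcline intercepts: K1/α12 = 98.5/1.38 = 71.4 < K2 = 489; K2/α21 = 489/1.66 = 295 > K1 = 98.5.
Since the inequalities point opposite ways, species 2 can invade but species 1 cannot.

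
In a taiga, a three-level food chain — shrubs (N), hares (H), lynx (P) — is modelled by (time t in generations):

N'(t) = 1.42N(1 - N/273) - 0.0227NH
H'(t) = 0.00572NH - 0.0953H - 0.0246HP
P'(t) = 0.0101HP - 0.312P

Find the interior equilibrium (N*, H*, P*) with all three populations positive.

From dP/dt = 0: 0.0101H* = 0.312, so H* = 30.9.
From dN/dt = 0: 1.42(1 - N*/273) = 0.0227·30.9, giving N* = 273·(1 - 0.494) = 138.
From dH/dt = 0: 0.00572·138 - 0.0953 = 0.0246P*, so P* = 0.695/0.0246 = 28.3.

N* ≈ 138, H* ≈ 30.9, P* ≈ 28.3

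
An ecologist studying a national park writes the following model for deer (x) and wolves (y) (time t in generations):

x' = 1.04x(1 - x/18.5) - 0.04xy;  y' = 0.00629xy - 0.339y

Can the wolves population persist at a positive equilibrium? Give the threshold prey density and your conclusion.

Threshold x = 53.9; K < 53.9, so no, the predator goes extinct.

The predator equation gives dy/dt > 0 only when x > 0.339/0.00629 = 53.9.
Without the predator, x → K = 18.5. Since 18.5 < 53.9, the predator cannot invade.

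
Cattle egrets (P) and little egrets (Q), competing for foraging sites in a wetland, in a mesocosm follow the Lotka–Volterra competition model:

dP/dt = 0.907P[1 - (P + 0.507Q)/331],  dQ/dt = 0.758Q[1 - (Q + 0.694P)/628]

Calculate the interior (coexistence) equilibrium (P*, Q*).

P* ≈ 19.4, Q* ≈ 615

Setting both brackets to zero gives the nullclines P + 0.507Q = 331 and 0.694P + Q = 628.
Substituting Q = 628 - 0.694P into the first: P(1 - 0.507·0.694) = 331 - 0.507·628.
So P* = 12.6/0.648 = 19.4, and then Q* = 628 - 0.694·19.4 = 615.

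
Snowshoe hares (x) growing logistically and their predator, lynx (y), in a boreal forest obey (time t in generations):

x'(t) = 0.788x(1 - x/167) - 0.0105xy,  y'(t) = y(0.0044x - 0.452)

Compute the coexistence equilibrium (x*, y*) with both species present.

From dy/dt = 0 with y > 0: 0.0044x* = 0.452, so x* = 103.
Substitute into dx/dt = 0: 0.788(1 - 103/167) = 0.0105y*.
The bracket is 0.385, giving y* = 0.303/0.0105 = 28.9.

x* ≈ 103, y* ≈ 28.9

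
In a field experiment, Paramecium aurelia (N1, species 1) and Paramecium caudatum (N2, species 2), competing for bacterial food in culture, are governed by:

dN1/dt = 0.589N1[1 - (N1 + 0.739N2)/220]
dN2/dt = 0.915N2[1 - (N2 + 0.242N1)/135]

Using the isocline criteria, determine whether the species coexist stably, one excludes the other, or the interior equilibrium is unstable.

stable coexistence

Compare the nullcline intercepts: K1/α12 = 220/0.739 = 298 > K2 = 135; K2/α21 = 135/0.242 = 558 > K1 = 220.
Since both inequalities hold, each species can invade when rare, so the interior equilibrium is stable.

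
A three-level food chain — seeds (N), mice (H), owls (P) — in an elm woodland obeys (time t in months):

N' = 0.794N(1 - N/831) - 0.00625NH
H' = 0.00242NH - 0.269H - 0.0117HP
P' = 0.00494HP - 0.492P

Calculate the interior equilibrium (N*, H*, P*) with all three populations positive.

N* ≈ 180, H* ≈ 99.6, P* ≈ 14.1

From dP/dt = 0: 0.00494H* = 0.492, so H* = 99.6.
From dN/dt = 0: 0.794(1 - N*/831) = 0.00625·99.6, giving N* = 831·(1 - 0.784) = 180.
From dH/dt = 0: 0.00242·180 - 0.269 = 0.0117P*, so P* = 0.165/0.0117 = 14.1.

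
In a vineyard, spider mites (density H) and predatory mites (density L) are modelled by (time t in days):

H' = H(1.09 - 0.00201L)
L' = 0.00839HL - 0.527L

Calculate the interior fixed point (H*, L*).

Set dL/dt = 0 with L > 0: 0.00839H - 0.527 = 0, so H* = 0.527/0.00839 = 62.8.
Set dH/dt = 0 with H > 0: 1.09 - 0.00201L = 0, so L* = 1.09/0.00201 = 542.

H* ≈ 62.8, L* ≈ 542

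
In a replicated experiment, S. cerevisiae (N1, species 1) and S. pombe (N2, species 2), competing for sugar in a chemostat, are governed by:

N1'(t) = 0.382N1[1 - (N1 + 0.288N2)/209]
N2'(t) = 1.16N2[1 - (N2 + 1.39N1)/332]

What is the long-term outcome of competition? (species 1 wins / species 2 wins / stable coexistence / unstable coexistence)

stable coexistence

Compare the nullcline intercepts: K1/α12 = 209/0.288 = 726 > K2 = 332; K2/α21 = 332/1.39 = 239 > K1 = 209.
Since both inequalities hold, each species can invade when rare, so the interior equilibrium is stable.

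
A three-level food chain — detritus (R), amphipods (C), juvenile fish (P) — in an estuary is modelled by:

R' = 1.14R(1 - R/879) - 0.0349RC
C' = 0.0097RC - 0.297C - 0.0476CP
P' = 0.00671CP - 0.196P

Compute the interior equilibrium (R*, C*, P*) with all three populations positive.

R* ≈ 93, C* ≈ 29.2, P* ≈ 12.7

From dP/dt = 0: 0.00671C* = 0.196, so C* = 29.2.
From dR/dt = 0: 1.14(1 - R*/879) = 0.0349·29.2, giving R* = 879·(1 - 0.894) = 93.
From dC/dt = 0: 0.0097·93 - 0.297 = 0.0476P*, so P* = 0.605/0.0476 = 12.7.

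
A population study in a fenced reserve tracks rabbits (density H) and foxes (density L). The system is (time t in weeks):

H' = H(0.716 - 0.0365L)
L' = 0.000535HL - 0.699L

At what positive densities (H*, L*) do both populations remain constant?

Set dL/dt = 0 with L > 0: 0.000535H - 0.699 = 0, so H* = 0.699/0.000535 = 1310.
Set dH/dt = 0 with H > 0: 0.716 - 0.0365L = 0, so L* = 0.716/0.0365 = 19.6.

H* ≈ 1310, L* ≈ 19.6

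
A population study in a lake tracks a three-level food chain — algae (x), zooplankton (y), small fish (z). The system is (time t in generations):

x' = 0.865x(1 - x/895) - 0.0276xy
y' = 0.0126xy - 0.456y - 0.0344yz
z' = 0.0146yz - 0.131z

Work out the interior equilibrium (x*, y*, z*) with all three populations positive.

x* ≈ 639, y* ≈ 8.97, z* ≈ 221

From dz/dt = 0: 0.0146y* = 0.131, so y* = 8.97.
From dx/dt = 0: 0.865(1 - x*/895) = 0.0276·8.97, giving x* = 895·(1 - 0.286) = 639.
From dy/dt = 0: 0.0126·639 - 0.456 = 0.0344z*, so z* = 7.59/0.0344 = 221.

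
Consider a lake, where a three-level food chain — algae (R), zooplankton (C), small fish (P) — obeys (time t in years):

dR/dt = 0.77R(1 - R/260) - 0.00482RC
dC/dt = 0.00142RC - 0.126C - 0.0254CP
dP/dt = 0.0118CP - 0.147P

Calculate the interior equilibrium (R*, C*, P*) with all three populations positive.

R* ≈ 240, C* ≈ 12.5, P* ≈ 8.44

From dP/dt = 0: 0.0118C* = 0.147, so C* = 12.5.
From dR/dt = 0: 0.77(1 - R*/260) = 0.00482·12.5, giving R* = 260·(1 - 0.078) = 240.
From dC/dt = 0: 0.00142·240 - 0.126 = 0.0254P*, so P* = 0.214/0.0254 = 8.44.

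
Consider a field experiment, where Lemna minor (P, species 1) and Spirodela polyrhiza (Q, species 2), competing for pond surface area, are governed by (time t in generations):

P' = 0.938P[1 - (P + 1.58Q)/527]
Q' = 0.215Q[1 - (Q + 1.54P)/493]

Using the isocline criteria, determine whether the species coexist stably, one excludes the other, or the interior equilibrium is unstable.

Compare the nullcline intercepts: K1/α12 = 527/1.58 = 334 < K2 = 493; K2/α21 = 493/1.54 = 320 < K1 = 527.
Since both are reversed, neither can invade when rare; the interior point is a saddle.

unstable coexistence (outcome depends on initial conditions)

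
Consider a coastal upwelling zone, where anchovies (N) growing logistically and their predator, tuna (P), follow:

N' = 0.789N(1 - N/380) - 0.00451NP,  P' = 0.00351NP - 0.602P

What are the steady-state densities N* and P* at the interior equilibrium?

From dP/dt = 0 with P > 0: 0.00351N* = 0.602, so N* = 172.
Substitute into dN/dt = 0: 0.789(1 - 172/380) = 0.00451P*.
The bracket is 0.549, giving P* = 0.433/0.00451 = 96.

N* ≈ 172, P* ≈ 96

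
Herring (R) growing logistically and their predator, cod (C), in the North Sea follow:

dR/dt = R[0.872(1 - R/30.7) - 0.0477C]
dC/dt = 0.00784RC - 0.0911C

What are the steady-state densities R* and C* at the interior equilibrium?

R* ≈ 11.6, C* ≈ 11.4

From dC/dt = 0 with C > 0: 0.00784R* = 0.0911, so R* = 11.6.
Substitute into dR/dt = 0: 0.872(1 - 11.6/30.7) = 0.0477C*.
The bracket is 0.622, giving C* = 0.542/0.0477 = 11.4.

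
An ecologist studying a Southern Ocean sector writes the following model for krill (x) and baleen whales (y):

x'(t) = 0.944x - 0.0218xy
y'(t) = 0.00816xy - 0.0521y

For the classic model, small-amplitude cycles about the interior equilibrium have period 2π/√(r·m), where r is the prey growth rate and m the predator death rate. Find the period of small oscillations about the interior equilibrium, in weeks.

Here r = 0.944 and m = 0.0521, so r·m = 0.0492.
ω = √0.0492 = 0.222 per week, hence T = 2π/ω ≈ 28.3 weeks.

T ≈ 28.3 weeks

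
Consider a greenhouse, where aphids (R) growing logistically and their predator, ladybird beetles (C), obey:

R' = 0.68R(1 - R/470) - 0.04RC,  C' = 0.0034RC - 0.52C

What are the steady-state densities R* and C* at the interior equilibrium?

R* ≈ 153, C* ≈ 11.5

From dC/dt = 0 with C > 0: 0.0034R* = 0.52, so R* = 153.
Substitute into dR/dt = 0: 0.68(1 - 153/470) = 0.04C*.
The bracket is 0.675, giving C* = 0.459/0.04 = 11.5.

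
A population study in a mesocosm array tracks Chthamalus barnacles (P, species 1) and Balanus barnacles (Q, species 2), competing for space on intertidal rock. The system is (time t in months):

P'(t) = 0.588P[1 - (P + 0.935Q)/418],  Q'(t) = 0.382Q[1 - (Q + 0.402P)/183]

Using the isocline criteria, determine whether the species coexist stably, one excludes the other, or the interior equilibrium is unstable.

stable coexistence

Compare the nullcline intercepts: K1/α12 = 418/0.935 = 447 > K2 = 183; K2/α21 = 183/0.402 = 455 > K1 = 418.
Since both inequalities hold, each species can invade when rare, so the interior equilibrium is stable.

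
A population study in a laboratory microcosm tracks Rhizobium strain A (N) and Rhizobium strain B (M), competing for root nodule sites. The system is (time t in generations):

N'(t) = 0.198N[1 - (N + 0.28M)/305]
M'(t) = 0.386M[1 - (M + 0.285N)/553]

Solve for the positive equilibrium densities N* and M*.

N* ≈ 163, M* ≈ 506

Setting both brackets to zero gives the nullclines N + 0.28M = 305 and 0.285N + M = 553.
Substituting M = 553 - 0.285N into the first: N(1 - 0.28·0.285) = 305 - 0.28·553.
So N* = 150/0.92 = 163, and then M* = 553 - 0.285·163 = 506.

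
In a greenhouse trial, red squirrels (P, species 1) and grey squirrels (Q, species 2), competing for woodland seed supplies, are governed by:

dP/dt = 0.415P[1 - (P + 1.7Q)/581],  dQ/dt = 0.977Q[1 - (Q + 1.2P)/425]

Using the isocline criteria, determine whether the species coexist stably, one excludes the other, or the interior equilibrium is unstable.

Compare the nullcline intercepts: K1/α12 = 581/1.7 = 342 < K2 = 425; K2/α21 = 425/1.2 = 354 < K1 = 581.
Since both are reversed, neither can invade when rare; the interior point is a saddle.

unstable coexistence (outcome depends on initial conditions)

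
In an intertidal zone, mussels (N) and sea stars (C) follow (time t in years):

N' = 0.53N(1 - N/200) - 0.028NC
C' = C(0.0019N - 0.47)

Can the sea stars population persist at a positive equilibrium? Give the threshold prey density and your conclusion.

Threshold N = 247; K < 247, so no, the predator goes extinct.

The predator equation gives dC/dt > 0 only when N > 0.47/0.0019 = 247.
Without the predator, N → K = 200. Since 200 < 247, the predator cannot invade.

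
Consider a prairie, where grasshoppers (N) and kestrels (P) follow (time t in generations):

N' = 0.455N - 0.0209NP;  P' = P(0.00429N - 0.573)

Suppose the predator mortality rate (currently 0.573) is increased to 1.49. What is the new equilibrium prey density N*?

N* ≈ 347

At the interior fixed point, setting dP/dt = 0 with P > 0 fixes N* = (predator death rate)/(NP coefficient) — independent of the other coefficients.
With the change, N* = 1.49/0.00429 = 347; it rises from 134.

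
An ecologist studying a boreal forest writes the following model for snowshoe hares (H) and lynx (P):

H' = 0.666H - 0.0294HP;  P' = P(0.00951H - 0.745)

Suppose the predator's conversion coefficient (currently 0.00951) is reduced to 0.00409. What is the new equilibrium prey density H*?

At the interior fixed point, setting dP/dt = 0 with P > 0 fixes H* = (predator death rate)/(HP coefficient) — independent of the other coefficients.
With the change, H* = 0.745/0.00409 = 182; it rises from 78.3.

H* ≈ 182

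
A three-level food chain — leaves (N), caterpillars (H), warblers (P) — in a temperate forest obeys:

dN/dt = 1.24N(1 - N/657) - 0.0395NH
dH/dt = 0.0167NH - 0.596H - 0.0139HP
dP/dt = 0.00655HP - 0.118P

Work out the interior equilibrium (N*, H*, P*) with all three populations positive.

From dP/dt = 0: 0.00655H* = 0.118, so H* = 18.
From dN/dt = 0: 1.24(1 - N*/657) = 0.0395·18, giving N* = 657·(1 - 0.574) = 280.
From dH/dt = 0: 0.0167·280 - 0.596 = 0.0139P*, so P* = 4.08/0.0139 = 293.

N* ≈ 280, H* ≈ 18, P* ≈ 293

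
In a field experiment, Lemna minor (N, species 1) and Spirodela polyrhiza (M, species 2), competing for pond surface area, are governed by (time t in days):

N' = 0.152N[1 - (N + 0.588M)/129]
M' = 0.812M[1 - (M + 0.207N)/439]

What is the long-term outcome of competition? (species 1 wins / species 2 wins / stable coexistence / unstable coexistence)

species 2 excludes species 1

Compare the nullcline intercepts: K1/α12 = 129/0.588 = 219 < K2 = 439; K2/α21 = 439/0.207 = 2120 > K1 = 129.
Since the inequalities point opposite ways, species 2 can invade but species 1 cannot.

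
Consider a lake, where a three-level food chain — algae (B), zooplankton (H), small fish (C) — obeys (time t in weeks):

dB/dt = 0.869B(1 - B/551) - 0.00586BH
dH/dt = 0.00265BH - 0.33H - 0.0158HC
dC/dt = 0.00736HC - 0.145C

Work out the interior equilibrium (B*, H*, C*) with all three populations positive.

From dC/dt = 0: 0.00736H* = 0.145, so H* = 19.7.
From dB/dt = 0: 0.869(1 - B*/551) = 0.00586·19.7, giving B* = 551·(1 - 0.133) = 478.
From dH/dt = 0: 0.00265·478 - 0.33 = 0.0158C*, so C* = 0.936/0.0158 = 59.3.

B* ≈ 478, H* ≈ 19.7, C* ≈ 59.3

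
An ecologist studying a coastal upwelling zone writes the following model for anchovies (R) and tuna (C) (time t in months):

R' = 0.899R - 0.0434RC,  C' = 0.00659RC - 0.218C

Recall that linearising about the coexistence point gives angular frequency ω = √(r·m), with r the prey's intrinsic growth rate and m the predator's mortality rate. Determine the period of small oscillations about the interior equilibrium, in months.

Here r = 0.899 and m = 0.218, so r·m = 0.196.
ω = √0.196 = 0.443 per month, hence T = 2π/ω ≈ 14.2 months.

T ≈ 14.2 months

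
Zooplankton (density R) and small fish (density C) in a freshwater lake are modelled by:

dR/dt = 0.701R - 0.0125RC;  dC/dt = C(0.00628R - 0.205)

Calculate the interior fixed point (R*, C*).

R* ≈ 32.6, C* ≈ 56.1

Set dC/dt = 0 with C > 0: 0.00628R - 0.205 = 0, so R* = 0.205/0.00628 = 32.6.
Set dR/dt = 0 with R > 0: 0.701 - 0.0125C = 0, so C* = 0.701/0.0125 = 56.1.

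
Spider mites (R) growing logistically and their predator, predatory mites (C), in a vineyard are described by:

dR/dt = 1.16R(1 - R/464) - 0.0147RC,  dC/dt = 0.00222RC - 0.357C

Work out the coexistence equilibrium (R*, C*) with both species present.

From dC/dt = 0 with C > 0: 0.00222R* = 0.357, so R* = 161.
Substitute into dR/dt = 0: 1.16(1 - 161/464) = 0.0147C*.
The bracket is 0.653, giving C* = 0.758/0.0147 = 51.6.

R* ≈ 161, C* ≈ 51.6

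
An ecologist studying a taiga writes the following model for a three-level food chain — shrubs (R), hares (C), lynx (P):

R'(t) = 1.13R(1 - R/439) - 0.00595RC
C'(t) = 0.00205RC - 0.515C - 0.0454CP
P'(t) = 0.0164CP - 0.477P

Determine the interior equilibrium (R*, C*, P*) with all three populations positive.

From dP/dt = 0: 0.0164C* = 0.477, so C* = 29.1.
From dR/dt = 0: 1.13(1 - R*/439) = 0.00595·29.1, giving R* = 439·(1 - 0.153) = 372.
From dC/dt = 0: 0.00205·372 - 0.515 = 0.0454P*, so P* = 0.247/0.0454 = 5.44.

R* ≈ 372, C* ≈ 29.1, P* ≈ 5.44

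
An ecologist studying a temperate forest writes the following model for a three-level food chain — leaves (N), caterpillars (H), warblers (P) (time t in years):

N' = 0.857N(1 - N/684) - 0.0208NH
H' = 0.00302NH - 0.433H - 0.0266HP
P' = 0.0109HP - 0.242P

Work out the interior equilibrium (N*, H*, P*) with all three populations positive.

From dP/dt = 0: 0.0109H* = 0.242, so H* = 22.2.
From dN/dt = 0: 0.857(1 - N*/684) = 0.0208·22.2, giving N* = 684·(1 - 0.539) = 315.
From dH/dt = 0: 0.00302·315 - 0.433 = 0.0266P*, so P* = 0.52/0.0266 = 19.5.

N* ≈ 315, H* ≈ 22.2, P* ≈ 19.5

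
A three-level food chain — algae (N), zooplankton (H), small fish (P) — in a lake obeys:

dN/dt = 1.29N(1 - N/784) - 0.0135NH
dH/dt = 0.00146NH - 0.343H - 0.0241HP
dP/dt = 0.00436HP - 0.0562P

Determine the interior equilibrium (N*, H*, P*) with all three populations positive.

N* ≈ 678, H* ≈ 12.9, P* ≈ 26.9

From dP/dt = 0: 0.00436H* = 0.0562, so H* = 12.9.
From dN/dt = 0: 1.29(1 - N*/784) = 0.0135·12.9, giving N* = 784·(1 - 0.135) = 678.
From dH/dt = 0: 0.00146·678 - 0.343 = 0.0241P*, so P* = 0.647/0.0241 = 26.9.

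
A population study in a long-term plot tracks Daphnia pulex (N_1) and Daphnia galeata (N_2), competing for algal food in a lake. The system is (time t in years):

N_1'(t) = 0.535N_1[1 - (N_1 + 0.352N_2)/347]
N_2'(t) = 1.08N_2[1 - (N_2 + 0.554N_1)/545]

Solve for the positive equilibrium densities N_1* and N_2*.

N_1* ≈ 193, N_2* ≈ 438

Setting both brackets to zero gives the nullclines N_1 + 0.352N_2 = 347 and 0.554N_1 + N_2 = 545.
Substituting N_2 = 545 - 0.554N_1 into the first: N_1(1 - 0.352·0.554) = 347 - 0.352·545.
So N_1* = 155/0.805 = 193, and then N_2* = 545 - 0.554·193 = 438.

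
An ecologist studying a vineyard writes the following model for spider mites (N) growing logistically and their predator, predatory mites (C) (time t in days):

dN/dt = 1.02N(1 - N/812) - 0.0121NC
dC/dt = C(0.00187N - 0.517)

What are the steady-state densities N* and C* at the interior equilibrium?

From dC/dt = 0 with C > 0: 0.00187N* = 0.517, so N* = 276.
Substitute into dN/dt = 0: 1.02(1 - 276/812) = 0.0121C*.
The bracket is 0.66, giving C* = 0.673/0.0121 = 55.6.

N* ≈ 276, C* ≈ 55.6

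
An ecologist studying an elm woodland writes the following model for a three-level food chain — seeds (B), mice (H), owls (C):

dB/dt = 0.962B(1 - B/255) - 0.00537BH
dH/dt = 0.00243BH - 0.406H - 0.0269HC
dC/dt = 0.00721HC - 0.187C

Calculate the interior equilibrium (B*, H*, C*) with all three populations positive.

B* ≈ 218, H* ≈ 25.9, C* ≈ 4.61

From dC/dt = 0: 0.00721H* = 0.187, so H* = 25.9.
From dB/dt = 0: 0.962(1 - B*/255) = 0.00537·25.9, giving B* = 255·(1 - 0.145) = 218.
From dH/dt = 0: 0.00243·218 - 0.406 = 0.0269C*, so C* = 0.124/0.0269 = 4.61.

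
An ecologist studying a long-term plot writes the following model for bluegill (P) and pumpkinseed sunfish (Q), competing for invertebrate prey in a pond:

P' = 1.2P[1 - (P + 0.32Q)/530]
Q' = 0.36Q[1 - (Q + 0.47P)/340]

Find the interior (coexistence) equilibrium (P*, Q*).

Setting both brackets to zero gives the nullclines P + 0.32Q = 530 and 0.47P + Q = 340.
Substituting Q = 340 - 0.47P into the first: P(1 - 0.32·0.47) = 530 - 0.32·340.
So P* = 421/0.85 = 496, and then Q* = 340 - 0.47·496 = 107.

P* ≈ 496, Q* ≈ 107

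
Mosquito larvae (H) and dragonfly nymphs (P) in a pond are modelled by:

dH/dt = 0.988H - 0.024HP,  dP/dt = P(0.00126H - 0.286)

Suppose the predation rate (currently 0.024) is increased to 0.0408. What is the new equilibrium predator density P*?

P* ≈ 24.2

At the interior fixed point, setting dH/dt = 0 with H > 0 fixes P* = (prey growth rate)/(HP coefficient) — independent of the other coefficients.
With the change, P* = 0.988/0.0408 = 24.2; it falls from 41.2.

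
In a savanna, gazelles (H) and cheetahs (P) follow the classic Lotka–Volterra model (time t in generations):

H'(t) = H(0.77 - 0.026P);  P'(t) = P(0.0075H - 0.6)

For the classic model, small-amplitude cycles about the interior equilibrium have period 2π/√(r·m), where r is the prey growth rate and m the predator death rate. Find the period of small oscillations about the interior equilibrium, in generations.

T ≈ 9.24 generations

Here r = 0.77 and m = 0.6, so r·m = 0.462.
ω = √0.462 = 0.68 per generation, hence T = 2π/ω ≈ 9.24 generations.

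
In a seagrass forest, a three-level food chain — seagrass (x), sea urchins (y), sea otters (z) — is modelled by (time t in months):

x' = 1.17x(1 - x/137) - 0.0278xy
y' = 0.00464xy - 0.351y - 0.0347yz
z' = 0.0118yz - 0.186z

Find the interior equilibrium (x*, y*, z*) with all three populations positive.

x* ≈ 85.7, y* ≈ 15.8, z* ≈ 1.34

From dz/dt = 0: 0.0118y* = 0.186, so y* = 15.8.
From dx/dt = 0: 1.17(1 - x*/137) = 0.0278·15.8, giving x* = 137·(1 - 0.375) = 85.7.
From dy/dt = 0: 0.00464·85.7 - 0.351 = 0.0347z*, so z* = 0.0466/0.0347 = 1.34.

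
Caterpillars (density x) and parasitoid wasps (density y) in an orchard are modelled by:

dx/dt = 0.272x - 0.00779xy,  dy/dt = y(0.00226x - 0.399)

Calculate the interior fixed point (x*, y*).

x* ≈ 177, y* ≈ 34.9

Set dy/dt = 0 with y > 0: 0.00226x - 0.399 = 0, so x* = 0.399/0.00226 = 177.
Set dx/dt = 0 with x > 0: 0.272 - 0.00779y = 0, so y* = 0.272/0.00779 = 34.9.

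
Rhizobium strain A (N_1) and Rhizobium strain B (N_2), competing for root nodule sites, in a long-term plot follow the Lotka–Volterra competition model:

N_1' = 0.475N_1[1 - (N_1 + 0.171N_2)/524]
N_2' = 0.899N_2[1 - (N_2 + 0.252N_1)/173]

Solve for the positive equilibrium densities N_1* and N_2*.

Setting both brackets to zero gives the nullclines N_1 + 0.171N_2 = 524 and 0.252N_1 + N_2 = 173.
Substituting N_2 = 173 - 0.252N_1 into the first: N_1(1 - 0.171·0.252) = 524 - 0.171·173.
So N_1* = 494/0.957 = 517, and then N_2* = 173 - 0.252·517 = 42.8.

N_1* ≈ 517, N_2* ≈ 42.8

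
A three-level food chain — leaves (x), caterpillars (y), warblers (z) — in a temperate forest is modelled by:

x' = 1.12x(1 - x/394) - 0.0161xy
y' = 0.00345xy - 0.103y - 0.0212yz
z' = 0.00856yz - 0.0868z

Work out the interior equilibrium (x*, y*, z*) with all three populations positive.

From dz/dt = 0: 0.00856y* = 0.0868, so y* = 10.1.
From dx/dt = 0: 1.12(1 - x*/394) = 0.0161·10.1, giving x* = 394·(1 - 0.146) = 337.
From dy/dt = 0: 0.00345·337 - 0.103 = 0.0212z*, so z* = 1.06/0.0212 = 49.9.

x* ≈ 337, y* ≈ 10.1, z* ≈ 49.9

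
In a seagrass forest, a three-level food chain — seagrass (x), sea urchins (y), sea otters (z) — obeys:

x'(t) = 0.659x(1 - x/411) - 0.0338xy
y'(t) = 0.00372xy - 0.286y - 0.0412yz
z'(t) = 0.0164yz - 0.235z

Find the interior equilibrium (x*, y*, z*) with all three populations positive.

x* ≈ 109, y* ≈ 14.3, z* ≈ 2.89

From dz/dt = 0: 0.0164y* = 0.235, so y* = 14.3.
From dx/dt = 0: 0.659(1 - x*/411) = 0.0338·14.3, giving x* = 411·(1 - 0.735) = 109.
From dy/dt = 0: 0.00372·109 - 0.286 = 0.0412z*, so z* = 0.119/0.0412 = 2.89.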